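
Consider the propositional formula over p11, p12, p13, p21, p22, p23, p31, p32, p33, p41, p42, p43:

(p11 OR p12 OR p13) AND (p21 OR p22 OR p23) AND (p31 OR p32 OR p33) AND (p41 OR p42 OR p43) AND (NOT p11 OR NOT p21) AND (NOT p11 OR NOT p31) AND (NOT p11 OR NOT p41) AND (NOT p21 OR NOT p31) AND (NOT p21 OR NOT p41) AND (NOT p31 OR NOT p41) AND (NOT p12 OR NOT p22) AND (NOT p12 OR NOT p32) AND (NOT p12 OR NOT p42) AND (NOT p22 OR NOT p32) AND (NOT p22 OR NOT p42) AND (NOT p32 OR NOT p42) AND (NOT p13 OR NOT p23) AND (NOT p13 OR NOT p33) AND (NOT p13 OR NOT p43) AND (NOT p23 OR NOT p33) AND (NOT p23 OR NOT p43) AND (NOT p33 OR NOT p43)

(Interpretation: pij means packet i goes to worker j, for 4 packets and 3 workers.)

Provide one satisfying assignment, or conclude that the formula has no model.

Try p11 = false.
Try p12 = true.
The clause (NOT p22) is unit, so p22 = false.
The clause (NOT p32) is unit, so p32 = false.
The clause (NOT p42) is unit, so p42 = false.
Try p21 = true.
The clause (NOT p31) is unit, so p31 = false.
The clause (p33) is unit, so p33 = true.
The clause (NOT p41) is unit, so p41 = false.
The clause (p43) is unit, so p43 = true.
But (NOT p43) is also a unit clause — contradiction.
Undo p21 and try p21 = false.
The clause (p23) is unit, so p23 = true.
The clause (NOT p13) is unit, so p13 = false.
The clause (NOT p33) is unit, so p33 = false.
The clause (p31) is unit, so p31 = true.
The clause (NOT p41) is unit, so p41 = false.
The clause (p43) is unit, so p43 = true.
But (NOT p43) is also a unit clause — contradiction.
Either choice for p21 ends in contradiction.
Undo p12 and try p12 = false.
The clause (p13) is unit, so p13 = true.
The clause (NOT p23) is unit, so p23 = false.
The clause (NOT p33) is unit, so p33 = false.
The clause (NOT p43) is unit, so p43 = false.
Try p21 = true.
The clause (NOT p31) is unit, so p31 = false.
The clause (p32) is unit, so p32 = true.
The clause (NOT p41) is unit, so p41 = false.
The clause (p42) is unit, so p42 = true.
But (NOT p42) is also a unit clause — contradiction.
Undo p21 and try p21 = false.
The clause (p22) is unit, so p22 = true.
The clause (NOT p32) is unit, so p32 = false.
The clause (p31) is unit, so p31 = true.
The clause (NOT p41) is unit, so p41 = false.
The clause (p42) is unit, so p42 = true.
But (NOT p42) is also a unit clause — contradiction.
Either choice for p21 ends in contradiction.
Either choice for p12 ends in contradiction.
Undo p11 and try p11 = true.
The clause (NOT p21) is unit, so p21 = false.
The clause (NOT p31) is unit, so p31 = false.
The clause (NOT p41) is unit, so p41 = false.
Try p22 = true.
The clause (NOT p12) is unit, so p12 = false.
The clause (NOT p32) is unit, so p32 = false.
The clause (p33) is unit, so p33 = true.
The clause (NOT p42) is unit, so p42 = false.
The clause (p43) is unit, so p43 = true.
But (NOT p43) is also a unit clause — contradiction.
Undo p22 and try p22 = false.
The clause (p23) is unit, so p23 = true.
The clause (NOT p13) is unit, so p13 = false.
The clause (NOT p33) is unit, so p33 = false.
The clause (p32) is unit, so p32 = true.
The clause (NOT p12) is unit, so p12 = false.
The clause (NOT p42) is unit, so p42 = false.
The clause (p43) is unit, so p43 = true.
But (NOT p43) is also a unit clause — contradiction.
Either choice for p22 ends in contradiction.
Either choice for p11 ends in contradiction.

UNSATISFIABLE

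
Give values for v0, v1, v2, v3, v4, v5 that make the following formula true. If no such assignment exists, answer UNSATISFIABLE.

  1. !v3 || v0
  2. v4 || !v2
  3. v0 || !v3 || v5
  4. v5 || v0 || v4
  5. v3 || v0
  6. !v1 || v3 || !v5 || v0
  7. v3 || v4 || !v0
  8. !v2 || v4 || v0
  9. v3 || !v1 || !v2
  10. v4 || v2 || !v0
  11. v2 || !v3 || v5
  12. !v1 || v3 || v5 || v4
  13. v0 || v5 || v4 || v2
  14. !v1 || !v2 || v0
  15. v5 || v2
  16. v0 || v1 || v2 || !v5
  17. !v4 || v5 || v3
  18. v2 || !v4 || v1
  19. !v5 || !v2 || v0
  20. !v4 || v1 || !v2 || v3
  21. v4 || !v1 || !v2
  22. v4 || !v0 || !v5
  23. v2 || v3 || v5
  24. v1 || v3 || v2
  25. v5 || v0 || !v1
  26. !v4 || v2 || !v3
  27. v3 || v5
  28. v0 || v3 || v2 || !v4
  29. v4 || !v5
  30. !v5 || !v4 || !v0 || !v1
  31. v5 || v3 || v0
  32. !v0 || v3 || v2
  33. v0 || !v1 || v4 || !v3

v0: true, v1: false, v2: true, v3: true, v4: true, v5: true

Case v3 = true:
(v0) alone gives v0 = true.
Case v4 = true:
(v2) alone gives v2 = true.
Case v5 = true:
(!v1) alone gives v1 = false.
Every clause now holds.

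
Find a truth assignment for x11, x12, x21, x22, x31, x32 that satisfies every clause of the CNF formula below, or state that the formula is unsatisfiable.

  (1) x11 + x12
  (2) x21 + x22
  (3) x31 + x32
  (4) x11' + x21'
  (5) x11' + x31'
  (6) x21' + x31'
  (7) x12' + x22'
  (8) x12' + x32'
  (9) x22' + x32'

UNSATISFIABLE

Try x11 = 1.
The clause (x21') is unit, so x21 = 0.
The clause (x22) is unit, so x22 = 1.
The clause (x31') is unit, so x31 = 0.
The clause (x32) is unit, so x32 = 1.
That conflicts with the unit clause (x32').
So x11 must be the other value — set x11 = 0.
The clause (x12) is unit, so x12 = 1.
The clause (x22') is unit, so x22 = 0.
The clause (x21) is unit, so x21 = 1.
The clause (x31') is unit, so x31 = 0.
The clause (x32) is unit, so x32 = 1.
That conflicts with the unit clause (x32').
Both values of x11 lead to a conflict.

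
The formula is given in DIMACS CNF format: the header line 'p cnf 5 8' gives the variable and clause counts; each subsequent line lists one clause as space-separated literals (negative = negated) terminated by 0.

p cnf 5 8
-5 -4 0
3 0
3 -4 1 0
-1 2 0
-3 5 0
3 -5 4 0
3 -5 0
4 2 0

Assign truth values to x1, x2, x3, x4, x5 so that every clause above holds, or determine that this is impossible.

(x3) alone gives x3 = True.
(x5) alone gives x5 = True.
(¬x4) alone gives x4 = False.
(x2) alone gives x2 = True.
All clauses hold; x1 can take either value.

x1: False, x2: True, x3: True, x4: False, x5: True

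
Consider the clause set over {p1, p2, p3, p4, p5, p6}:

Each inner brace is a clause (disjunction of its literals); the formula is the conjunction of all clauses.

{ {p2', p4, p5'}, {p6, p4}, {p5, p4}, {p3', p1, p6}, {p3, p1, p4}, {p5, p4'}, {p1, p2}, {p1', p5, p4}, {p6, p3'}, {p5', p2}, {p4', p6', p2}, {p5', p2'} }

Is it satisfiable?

No

Branch on p6: set p6 = 1.
Branch on p5: set p5 = 1.
From the singleton clause (p2), p2 = 1.
Now (p2') is unsatisfied and unit — conflict.
Backtrack on p5: now try p5 = 0.
From the singleton clause (p4), p4 = 1.
Now (p4') is unsatisfied and unit — conflict.
Neither p5 = 1 nor p5 = 0 works.
Backtrack on p6: now try p6 = 0.
From the singleton clause (p4), p4 = 1.
From the singleton clause (p5), p5 = 1.
From the singleton clause (p3'), p3 = 0.
From the singleton clause (p2), p2 = 1.
Now (p2') is unsatisfied and unit — conflict.
Neither p6 = 1 nor p6 = 0 works.
No assignment satisfies every clause.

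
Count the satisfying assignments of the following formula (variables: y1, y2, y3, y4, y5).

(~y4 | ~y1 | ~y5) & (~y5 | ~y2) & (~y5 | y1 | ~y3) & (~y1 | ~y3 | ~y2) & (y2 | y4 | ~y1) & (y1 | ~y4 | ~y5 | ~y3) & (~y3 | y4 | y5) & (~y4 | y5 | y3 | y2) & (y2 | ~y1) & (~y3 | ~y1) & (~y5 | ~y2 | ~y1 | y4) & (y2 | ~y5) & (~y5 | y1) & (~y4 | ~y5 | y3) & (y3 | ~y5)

There are 2^5 = 32 truth assignments over (y1, y2, y3, y4, y5).
Split on y2. With y2 = 1, the clauses containing y2 are satisfied and ~y2 drops from the rest; 5 of the 2^4 = 16 assignments to the other variables satisfy what remains.
With y2 = 0, by the same count on the reduced clause set, 2 assignments work.
Total: 5 + 2 = 7.

7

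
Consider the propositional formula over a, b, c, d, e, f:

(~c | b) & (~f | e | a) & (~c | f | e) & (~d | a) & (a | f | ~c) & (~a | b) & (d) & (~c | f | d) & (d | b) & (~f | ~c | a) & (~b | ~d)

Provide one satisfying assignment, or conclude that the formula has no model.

The clause (d) is unit, so d = 1.
The clause (a) is unit, so a = 1.
The clause (b) is unit, so b = 1.
Now (~b) is unsatisfied and unit — conflict.

UNSATISFIABLE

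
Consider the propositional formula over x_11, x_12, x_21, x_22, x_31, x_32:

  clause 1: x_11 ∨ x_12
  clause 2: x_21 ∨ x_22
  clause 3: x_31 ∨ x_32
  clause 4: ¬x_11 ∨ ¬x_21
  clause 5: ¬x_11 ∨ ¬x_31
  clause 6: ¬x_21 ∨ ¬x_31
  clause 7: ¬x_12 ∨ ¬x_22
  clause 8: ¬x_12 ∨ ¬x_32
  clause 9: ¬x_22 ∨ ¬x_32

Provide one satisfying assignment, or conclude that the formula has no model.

UNSATISFIABLE

Try x_11 = True.
From the singleton clause (¬x_21), x_21 = False.
From the singleton clause (x_22), x_22 = True.
From the singleton clause (¬x_31), x_31 = False.
From the singleton clause (x_32), x_32 = True.
Now (¬x_32) is unsatisfied and unit — conflict.
Undo x_11 and try x_11 = False.
From the singleton clause (x_12), x_12 = True.
From the singleton clause (¬x_22), x_22 = False.
From the singleton clause (x_21), x_21 = True.
From the singleton clause (¬x_31), x_31 = False.
From the singleton clause (x_32), x_32 = True.
Now (¬x_32) is unsatisfied and unit — conflict.
Either choice for x_11 ends in contradiction.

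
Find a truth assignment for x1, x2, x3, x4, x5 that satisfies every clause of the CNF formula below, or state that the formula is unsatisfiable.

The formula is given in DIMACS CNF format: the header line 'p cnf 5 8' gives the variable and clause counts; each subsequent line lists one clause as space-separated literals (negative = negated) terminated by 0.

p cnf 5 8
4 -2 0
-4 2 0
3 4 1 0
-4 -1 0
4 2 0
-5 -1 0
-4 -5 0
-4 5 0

UNSATISFIABLE

Branch on x4: set x4 = True.
Unit clause (x2) forces x2 = True.
Unit clause (¬x1) forces x1 = False.
Unit clause (¬x5) forces x5 = False.
But (x5) is also a unit clause — contradiction.
Backtrack on x4: now try x4 = False.
Unit clause (¬x2) forces x2 = False.
But (x2) is also a unit clause — contradiction.
Either choice for x4 ends in contradiction.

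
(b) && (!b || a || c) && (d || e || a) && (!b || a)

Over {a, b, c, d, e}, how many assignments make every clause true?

8

There are 2^5 = 32 truth assignments over (a, b, c, d, e).
Split on d. With d = true, the clauses containing d are satisfied and !d drops from the rest; 4 of the 2^4 = 16 assignments to the other variables satisfy what remains.
With d = false, by the same count on the reduced clause set, 4 assignments work.
(One model: a=T, b=T, c=F, d=F, e=F.)
Total: 4 + 4 = 8.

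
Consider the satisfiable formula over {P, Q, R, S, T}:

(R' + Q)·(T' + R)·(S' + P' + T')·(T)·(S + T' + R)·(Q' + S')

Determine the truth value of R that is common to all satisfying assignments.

Suppose R = 0.
From the singleton clause (T'), T = 0.
But (T) is also a unit clause — contradiction.
So every satisfying assignment has R = True.

True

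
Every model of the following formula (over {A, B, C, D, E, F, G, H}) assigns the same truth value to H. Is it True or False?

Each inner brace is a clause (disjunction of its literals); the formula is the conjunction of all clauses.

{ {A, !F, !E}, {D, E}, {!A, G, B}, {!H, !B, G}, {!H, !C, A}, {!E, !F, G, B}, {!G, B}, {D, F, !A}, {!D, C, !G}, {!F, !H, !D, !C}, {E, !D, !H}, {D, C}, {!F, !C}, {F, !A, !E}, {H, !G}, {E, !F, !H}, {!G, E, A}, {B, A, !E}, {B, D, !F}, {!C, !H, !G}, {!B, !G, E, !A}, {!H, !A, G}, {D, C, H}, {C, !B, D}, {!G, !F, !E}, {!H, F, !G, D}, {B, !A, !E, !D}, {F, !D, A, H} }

False

Suppose H = true.
Suppose D = true.
From the singleton clause (E), E = true.
Suppose A = true.
From the singleton clause (F), F = true.
From the singleton clause (!C), C = false.
From the singleton clause (!G), G = false.
Now (G) is unsatisfied and unit — conflict.
Undo A and try A = false.
From the singleton clause (!F), F = false.
From the singleton clause (!C), C = false.
From the singleton clause (!G), G = false.
From the singleton clause (!B), B = false.
Now (B) is unsatisfied and unit — conflict.
Neither A = true nor A = false works.
Undo D and try D = false.
From the singleton clause (E), E = true.
From the singleton clause (C), C = true.
From the singleton clause (A), A = true.
From the singleton clause (F), F = true.
Now (!F) is unsatisfied and unit — conflict.
Neither D = true nor D = false works.
So every satisfying assignment has H = False.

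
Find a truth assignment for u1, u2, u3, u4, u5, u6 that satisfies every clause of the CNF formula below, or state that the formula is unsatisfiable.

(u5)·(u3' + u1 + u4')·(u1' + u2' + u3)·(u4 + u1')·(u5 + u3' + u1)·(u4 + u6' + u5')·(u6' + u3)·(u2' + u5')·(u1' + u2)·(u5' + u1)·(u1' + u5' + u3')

From the singleton clause (u5), u5 = 1.
From the singleton clause (u2'), u2 = 0.
From the singleton clause (u1'), u1 = 0.
Now (u1) is unsatisfied and unit — conflict.

UNSATISFIABLE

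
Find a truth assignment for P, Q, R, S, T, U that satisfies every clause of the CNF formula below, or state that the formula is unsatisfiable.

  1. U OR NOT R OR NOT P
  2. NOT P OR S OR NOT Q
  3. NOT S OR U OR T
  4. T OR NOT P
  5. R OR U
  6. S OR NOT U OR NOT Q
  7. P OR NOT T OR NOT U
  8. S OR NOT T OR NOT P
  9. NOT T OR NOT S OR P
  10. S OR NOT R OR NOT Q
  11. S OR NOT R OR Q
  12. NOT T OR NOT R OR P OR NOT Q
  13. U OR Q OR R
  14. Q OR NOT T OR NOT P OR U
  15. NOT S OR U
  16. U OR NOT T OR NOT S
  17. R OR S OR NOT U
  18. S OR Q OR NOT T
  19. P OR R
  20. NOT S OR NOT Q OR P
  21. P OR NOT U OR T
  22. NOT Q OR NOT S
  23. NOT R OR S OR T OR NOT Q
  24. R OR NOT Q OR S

Branch on T: set T = true.
Branch on R: set R = false.
The clause (U) is unit, so U = true.
The clause (P) is unit, so P = true.
The clause (S) is unit, so S = true.
The clause (NOT Q) is unit, so Q = false.
All clauses are satisfied.

P=true; Q=false; R=false; S=true; T=true; U=true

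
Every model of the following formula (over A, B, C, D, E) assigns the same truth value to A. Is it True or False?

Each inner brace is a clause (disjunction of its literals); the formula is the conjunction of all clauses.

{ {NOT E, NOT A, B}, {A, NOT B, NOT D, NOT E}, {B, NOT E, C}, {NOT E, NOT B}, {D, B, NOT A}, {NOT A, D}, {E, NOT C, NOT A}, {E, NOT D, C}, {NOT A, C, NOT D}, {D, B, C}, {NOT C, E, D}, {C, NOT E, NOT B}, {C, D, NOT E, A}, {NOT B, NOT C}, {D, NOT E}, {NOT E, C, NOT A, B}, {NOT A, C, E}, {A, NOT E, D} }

False

Suppose A = true.
(D) alone gives D = true.
(C) alone gives C = true.
(E) alone gives E = true.
(B) alone gives B = true.
That conflicts with the unit clause (NOT B).
So every satisfying assignment has A = False.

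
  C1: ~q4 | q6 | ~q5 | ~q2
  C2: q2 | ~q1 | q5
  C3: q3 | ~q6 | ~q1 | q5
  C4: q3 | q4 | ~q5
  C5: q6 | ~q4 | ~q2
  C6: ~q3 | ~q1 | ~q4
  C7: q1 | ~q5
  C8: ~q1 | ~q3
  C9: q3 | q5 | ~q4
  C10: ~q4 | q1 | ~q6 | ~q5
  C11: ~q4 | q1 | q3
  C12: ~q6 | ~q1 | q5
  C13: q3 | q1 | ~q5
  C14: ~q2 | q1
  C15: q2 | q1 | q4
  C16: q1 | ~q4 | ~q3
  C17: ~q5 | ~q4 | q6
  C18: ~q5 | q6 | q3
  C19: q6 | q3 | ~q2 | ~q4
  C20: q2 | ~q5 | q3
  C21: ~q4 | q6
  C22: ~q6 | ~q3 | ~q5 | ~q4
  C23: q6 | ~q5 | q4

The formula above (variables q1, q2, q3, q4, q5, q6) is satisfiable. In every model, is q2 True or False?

Suppose q2 = 0.
Try q1 = 0.
From the singleton clause (~q5), q5 = 0.
From the singleton clause (q4), q4 = 1.
From the singleton clause (q3), q3 = 1.
Now (~q3) is unsatisfied and unit — conflict.
That branch fails; take q1 = 1 instead.
From the singleton clause (q5), q5 = 1.
From the singleton clause (~q3), q3 = 0.
Now (q3) is unsatisfied and unit — conflict.
Either choice for q1 ends in contradiction.
So every satisfying assignment has q2 = True.

True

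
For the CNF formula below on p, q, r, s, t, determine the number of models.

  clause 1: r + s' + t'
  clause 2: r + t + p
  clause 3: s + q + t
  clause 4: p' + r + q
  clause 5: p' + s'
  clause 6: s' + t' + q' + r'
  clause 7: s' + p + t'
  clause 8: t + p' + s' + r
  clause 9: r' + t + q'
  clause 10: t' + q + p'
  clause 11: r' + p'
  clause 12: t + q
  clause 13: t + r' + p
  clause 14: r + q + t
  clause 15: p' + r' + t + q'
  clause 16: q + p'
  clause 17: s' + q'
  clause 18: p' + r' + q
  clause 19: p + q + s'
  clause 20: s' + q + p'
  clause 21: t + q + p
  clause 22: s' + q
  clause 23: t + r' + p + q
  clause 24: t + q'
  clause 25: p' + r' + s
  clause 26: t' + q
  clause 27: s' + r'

There are 2^5 = 32 truth assignments over (p, q, r, s, t).
Split on q. With q = 1, the clauses containing q are satisfied and q' drops from the rest; 3 of the 2^4 = 16 assignments to the other variables satisfy what remains.
With q = 0, by the same count on the reduced clause set, 0 assignments work.
(One model: p=F, q=T, r=F, s=F, t=T.)
Total: 3 + 0 = 3.

3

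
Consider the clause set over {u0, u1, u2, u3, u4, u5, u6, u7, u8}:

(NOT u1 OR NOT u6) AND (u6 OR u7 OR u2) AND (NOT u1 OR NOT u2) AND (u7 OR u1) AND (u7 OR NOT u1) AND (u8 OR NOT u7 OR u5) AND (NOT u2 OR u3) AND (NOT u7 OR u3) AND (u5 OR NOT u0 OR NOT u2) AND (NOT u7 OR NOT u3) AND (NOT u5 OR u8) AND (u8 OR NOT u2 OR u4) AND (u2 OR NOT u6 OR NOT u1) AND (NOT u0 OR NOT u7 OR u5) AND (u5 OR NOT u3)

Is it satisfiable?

Suppose u1 = false.
(u7) alone gives u7 = true.
(u3) alone gives u3 = true.
But (NOT u3) is also a unit clause — contradiction.
So u1 must be the other value — set u1 = true.
(NOT u6) alone gives u6 = false.
(NOT u2) alone gives u2 = false.
(u7) alone gives u7 = true.
(u3) alone gives u3 = true.
But (NOT u3) is also a unit clause — contradiction.
Both values of u1 lead to a conflict.
No assignment satisfies every clause.

No, unsatisfiable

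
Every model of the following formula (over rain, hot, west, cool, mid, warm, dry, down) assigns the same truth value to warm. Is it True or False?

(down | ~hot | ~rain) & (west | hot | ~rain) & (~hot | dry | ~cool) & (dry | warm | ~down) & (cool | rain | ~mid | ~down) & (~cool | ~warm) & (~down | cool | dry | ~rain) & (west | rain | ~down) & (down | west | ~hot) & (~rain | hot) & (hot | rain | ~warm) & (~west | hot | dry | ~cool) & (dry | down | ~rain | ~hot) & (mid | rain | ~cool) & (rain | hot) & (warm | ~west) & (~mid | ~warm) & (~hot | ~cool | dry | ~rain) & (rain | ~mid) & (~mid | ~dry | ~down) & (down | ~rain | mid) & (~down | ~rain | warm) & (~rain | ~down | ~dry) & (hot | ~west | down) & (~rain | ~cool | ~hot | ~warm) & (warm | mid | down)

True

Suppose warm = 0.
The clause (~west) is unit, so west = 0.
Case hot = 1:
The clause (down) is unit, so down = 1.
The clause (dry) is unit, so dry = 1.
The clause (rain) is unit, so rain = 1.
That conflicts with the unit clause (~rain).
So hot must be the other value — set hot = 0.
The clause (~rain) is unit, so rain = 0.
That conflicts with the unit clause (rain).
Neither hot = 1 nor hot = 0 works.
So every satisfying assignment has warm = True.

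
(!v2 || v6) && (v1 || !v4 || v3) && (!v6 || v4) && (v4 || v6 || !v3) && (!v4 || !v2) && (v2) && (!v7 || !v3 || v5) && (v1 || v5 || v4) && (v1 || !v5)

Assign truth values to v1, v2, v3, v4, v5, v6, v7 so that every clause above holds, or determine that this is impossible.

From the singleton clause (v2), v2 = true.
From the singleton clause (v6), v6 = true.
From the singleton clause (v4), v4 = true.
Now (!v4) is unsatisfied and unit — conflict.

UNSATISFIABLE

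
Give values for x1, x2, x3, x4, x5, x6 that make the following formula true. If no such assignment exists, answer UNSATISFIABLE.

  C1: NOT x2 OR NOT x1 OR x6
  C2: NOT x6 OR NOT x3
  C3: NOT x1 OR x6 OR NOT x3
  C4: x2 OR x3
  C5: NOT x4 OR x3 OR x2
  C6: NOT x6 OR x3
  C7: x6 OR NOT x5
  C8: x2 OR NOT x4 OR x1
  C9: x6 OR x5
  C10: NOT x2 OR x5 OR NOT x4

UNSATISFIABLE

Branch on x6: set x6 = false.
(NOT x5) alone gives x5 = false.
But (x5) is also a unit clause — contradiction.
That branch fails; take x6 = true instead.
(NOT x3) alone gives x3 = false.
But (x3) is also a unit clause — contradiction.
Both values of x6 lead to a conflict.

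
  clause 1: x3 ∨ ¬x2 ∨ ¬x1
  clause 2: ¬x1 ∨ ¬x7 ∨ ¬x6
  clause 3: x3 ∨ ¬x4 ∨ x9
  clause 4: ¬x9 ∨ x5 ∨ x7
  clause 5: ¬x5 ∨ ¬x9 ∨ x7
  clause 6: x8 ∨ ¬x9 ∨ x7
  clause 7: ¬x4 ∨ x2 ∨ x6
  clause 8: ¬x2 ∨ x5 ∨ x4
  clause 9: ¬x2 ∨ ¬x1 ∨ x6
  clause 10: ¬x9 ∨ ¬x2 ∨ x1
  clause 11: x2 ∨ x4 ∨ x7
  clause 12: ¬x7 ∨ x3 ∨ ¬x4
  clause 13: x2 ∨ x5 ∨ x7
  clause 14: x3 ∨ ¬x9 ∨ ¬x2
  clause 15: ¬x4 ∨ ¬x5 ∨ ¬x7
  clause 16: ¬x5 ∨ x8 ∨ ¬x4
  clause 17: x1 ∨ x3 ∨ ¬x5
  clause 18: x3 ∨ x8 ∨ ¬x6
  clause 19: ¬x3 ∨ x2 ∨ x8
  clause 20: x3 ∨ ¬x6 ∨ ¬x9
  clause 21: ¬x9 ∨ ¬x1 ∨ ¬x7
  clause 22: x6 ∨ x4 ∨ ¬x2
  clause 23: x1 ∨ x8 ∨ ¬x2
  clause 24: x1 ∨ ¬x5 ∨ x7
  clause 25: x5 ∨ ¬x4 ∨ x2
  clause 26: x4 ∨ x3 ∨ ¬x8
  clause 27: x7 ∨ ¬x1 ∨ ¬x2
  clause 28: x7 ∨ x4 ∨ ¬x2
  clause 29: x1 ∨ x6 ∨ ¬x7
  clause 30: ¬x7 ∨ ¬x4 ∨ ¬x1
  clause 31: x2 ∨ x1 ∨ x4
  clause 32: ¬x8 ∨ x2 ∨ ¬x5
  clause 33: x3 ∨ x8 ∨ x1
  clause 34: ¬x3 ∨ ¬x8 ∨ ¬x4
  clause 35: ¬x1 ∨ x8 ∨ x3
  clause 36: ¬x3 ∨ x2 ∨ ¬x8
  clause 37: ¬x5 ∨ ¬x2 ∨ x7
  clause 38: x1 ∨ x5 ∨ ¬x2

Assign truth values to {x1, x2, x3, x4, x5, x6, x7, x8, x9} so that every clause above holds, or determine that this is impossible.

x1=False, x2=True, x3=True, x4=False, x5=True, x6=True, x7=True, x8=True, x9=False

Branch on x3: set x3 = True.
Branch on x2: set x2 = True.
Branch on x5: set x5 = True.
From the singleton clause (x7), x7 = True.
From the singleton clause (¬x4), x4 = False.
From the singleton clause (x6), x6 = True.
From the singleton clause (¬x1), x1 = False.
From the singleton clause (¬x9), x9 = False.
From the singleton clause (x8), x8 = True.
Every clause now holds.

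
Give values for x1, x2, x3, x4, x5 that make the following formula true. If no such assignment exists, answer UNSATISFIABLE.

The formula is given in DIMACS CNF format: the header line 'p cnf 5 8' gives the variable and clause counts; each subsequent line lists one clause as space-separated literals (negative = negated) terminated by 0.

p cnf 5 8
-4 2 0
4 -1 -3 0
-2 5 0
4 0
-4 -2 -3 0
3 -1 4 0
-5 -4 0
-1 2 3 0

From the singleton clause (x4), x4 = True.
From the singleton clause (x2), x2 = True.
From the singleton clause (x5), x5 = True.
That conflicts with the unit clause (¬x5).

UNSATISFIABLE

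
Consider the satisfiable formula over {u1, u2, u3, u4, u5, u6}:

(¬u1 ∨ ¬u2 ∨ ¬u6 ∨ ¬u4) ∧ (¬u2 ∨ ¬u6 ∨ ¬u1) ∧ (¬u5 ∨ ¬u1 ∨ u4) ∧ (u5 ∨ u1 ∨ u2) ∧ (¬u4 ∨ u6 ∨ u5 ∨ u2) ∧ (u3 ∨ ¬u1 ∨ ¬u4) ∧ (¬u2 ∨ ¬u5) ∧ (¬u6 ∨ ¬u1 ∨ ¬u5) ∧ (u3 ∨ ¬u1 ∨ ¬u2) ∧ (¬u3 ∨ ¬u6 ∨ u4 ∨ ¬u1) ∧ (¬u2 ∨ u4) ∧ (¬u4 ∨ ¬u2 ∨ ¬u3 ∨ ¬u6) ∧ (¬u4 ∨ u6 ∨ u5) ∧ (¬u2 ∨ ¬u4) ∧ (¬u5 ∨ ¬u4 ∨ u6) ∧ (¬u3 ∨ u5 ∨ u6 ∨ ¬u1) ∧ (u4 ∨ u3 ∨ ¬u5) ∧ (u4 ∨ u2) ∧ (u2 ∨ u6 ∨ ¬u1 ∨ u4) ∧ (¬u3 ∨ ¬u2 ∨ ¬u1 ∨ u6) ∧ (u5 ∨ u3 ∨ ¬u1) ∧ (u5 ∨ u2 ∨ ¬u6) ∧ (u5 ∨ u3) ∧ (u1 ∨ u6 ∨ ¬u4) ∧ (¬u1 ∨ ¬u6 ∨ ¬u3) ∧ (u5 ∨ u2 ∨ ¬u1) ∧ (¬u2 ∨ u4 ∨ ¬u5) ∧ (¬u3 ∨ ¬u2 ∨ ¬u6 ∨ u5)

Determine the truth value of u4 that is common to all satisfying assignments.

True

Suppose u4 = False.
From the singleton clause (¬u2), u2 = False.
But (u2) is also a unit clause — contradiction.
So every satisfying assignment has u4 = True.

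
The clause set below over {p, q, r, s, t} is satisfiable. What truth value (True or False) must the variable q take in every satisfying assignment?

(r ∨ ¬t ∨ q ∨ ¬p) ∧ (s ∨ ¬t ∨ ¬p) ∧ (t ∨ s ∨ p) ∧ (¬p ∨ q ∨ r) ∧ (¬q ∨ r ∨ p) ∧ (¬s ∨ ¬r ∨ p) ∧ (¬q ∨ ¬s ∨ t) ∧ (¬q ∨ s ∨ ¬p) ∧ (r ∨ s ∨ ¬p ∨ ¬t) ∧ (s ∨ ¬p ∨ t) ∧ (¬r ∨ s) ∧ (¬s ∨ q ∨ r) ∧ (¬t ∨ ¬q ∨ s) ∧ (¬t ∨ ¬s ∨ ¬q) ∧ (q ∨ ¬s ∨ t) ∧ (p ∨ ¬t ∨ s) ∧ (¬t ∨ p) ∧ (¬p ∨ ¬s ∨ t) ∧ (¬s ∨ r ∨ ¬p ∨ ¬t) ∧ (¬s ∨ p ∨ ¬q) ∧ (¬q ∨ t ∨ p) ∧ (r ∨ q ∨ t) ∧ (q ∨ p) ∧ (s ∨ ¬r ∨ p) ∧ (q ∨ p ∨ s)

False

Suppose q = True.
Suppose r = True.
From the singleton clause (s), s = True.
From the singleton clause (p), p = True.
From the singleton clause (t), t = True.
Now (¬t) is unsatisfied and unit — conflict.
That branch fails; take r = False instead.
From the singleton clause (p), p = True.
From the singleton clause (s), s = True.
From the singleton clause (t), t = True.
Now (¬t) is unsatisfied and unit — conflict.
Either choice for r ends in contradiction.
So every satisfying assignment has q = False.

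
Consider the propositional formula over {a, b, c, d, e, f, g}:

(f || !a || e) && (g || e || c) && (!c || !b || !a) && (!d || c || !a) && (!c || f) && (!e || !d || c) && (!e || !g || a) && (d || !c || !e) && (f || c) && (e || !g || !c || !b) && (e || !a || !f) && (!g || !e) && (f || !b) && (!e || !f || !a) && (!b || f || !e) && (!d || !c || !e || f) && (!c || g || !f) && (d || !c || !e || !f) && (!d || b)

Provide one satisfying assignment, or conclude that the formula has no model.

a: false; b: false; c: true; d: false; e: false; f: true; g: true

Try c = true.
(f) alone gives f = true.
(g) alone gives g = true.
(!e) alone gives e = false.
(!b) alone gives b = false.
(!a) alone gives a = false.
(!d) alone gives d = false.
All clauses are satisfied.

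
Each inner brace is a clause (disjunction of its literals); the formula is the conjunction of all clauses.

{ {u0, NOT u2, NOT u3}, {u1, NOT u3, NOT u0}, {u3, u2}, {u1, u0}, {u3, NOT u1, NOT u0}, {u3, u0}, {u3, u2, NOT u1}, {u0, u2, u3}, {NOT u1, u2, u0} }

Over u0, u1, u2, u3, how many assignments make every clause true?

3

There are 2^4 = 16 truth assignments over (u0, u1, u2, u3).
Check each against the 9 clauses (columns in the order u0, u1, u2, u3):
  F F F F  ✗ fails (u3 OR u2)
  F F F T  ✗ fails (u1 OR u0)
  F F T F  ✗ fails (u1 OR u0)
  F F T T  ✗ fails (u0 OR NOT u2 OR NOT u3)
  F T F F  ✗ fails (u3 OR u2)
  F T F T  ✗ fails (NOT u1 OR u2 OR u0)
  F T T F  ✗ fails (u3 OR u0)
  F T T T  ✗ fails (u0 OR NOT u2 OR NOT u3)
  T F F F  ✗ fails (u3 OR u2)
  T F F T  ✗ fails (u1 OR NOT u3 OR NOT u0)
  T F T F  ✓ satisfies all
  T F T T  ✗ fails (u1 OR NOT u3 OR NOT u0)
  T T F F  ✗ fails (u3 OR u2)
  T T F T  ✓ satisfies all
  T T T F  ✗ fails (u3 OR NOT u1 OR NOT u0)
  T T T T  ✓ satisfies all
3 of the 16 rows are models.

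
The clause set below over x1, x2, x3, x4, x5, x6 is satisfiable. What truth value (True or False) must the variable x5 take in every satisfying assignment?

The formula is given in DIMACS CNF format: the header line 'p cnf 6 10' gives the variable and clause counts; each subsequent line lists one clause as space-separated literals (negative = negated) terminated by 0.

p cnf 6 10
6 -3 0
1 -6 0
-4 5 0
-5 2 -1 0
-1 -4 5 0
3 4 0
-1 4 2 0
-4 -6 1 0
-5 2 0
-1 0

True

Suppose x5 = False.
Unit clause (¬x4) forces x4 = False.
Unit clause (x3) forces x3 = True.
Unit clause (x6) forces x6 = True.
Unit clause (x1) forces x1 = True.
That conflicts with the unit clause (¬x1).
So every satisfying assignment has x5 = True.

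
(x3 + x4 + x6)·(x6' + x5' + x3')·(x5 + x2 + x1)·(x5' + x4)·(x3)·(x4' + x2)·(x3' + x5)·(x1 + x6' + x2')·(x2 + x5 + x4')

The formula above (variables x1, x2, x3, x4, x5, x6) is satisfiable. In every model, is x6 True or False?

Suppose x6 = 1.
(x3) alone gives x3 = 1.
(x5') alone gives x5 = 0.
That conflicts with the unit clause (x5).
So every satisfying assignment has x6 = False.

False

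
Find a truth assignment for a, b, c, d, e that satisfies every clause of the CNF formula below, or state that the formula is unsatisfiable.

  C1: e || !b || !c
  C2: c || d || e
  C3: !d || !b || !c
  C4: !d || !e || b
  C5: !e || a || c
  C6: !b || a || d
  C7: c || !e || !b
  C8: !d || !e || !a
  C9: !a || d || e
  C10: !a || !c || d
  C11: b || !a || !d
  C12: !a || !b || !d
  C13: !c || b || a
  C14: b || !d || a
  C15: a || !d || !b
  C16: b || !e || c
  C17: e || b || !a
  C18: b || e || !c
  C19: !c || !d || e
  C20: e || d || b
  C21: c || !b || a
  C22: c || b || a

Try e = true.
Try d = false.
Try a = true.
(!c) alone gives c = false.
(!b) alone gives b = false.
That conflicts with the unit clause (b).
So a must be the other value — set a = false.
(c) alone gives c = true.
(!b) alone gives b = false.
That conflicts with the unit clause (b).
Either choice for a ends in contradiction.
So d must be the other value — set d = true.
(b) alone gives b = true.
(!c) alone gives c = false.
That conflicts with the unit clause (c).
Either choice for d ends in contradiction.
So e must be the other value — set e = false.
Try b = false.
(!a) alone gives a = false.
(!c) alone gives c = false.
That conflicts with the unit clause (c).
So b must be the other value — set b = true.
(!c) alone gives c = false.
(d) alone gives d = true.
(!a) alone gives a = false.
That conflicts with the unit clause (a).
Either choice for b ends in contradiction.
Either choice for e ends in contradiction.

UNSATISFIABLE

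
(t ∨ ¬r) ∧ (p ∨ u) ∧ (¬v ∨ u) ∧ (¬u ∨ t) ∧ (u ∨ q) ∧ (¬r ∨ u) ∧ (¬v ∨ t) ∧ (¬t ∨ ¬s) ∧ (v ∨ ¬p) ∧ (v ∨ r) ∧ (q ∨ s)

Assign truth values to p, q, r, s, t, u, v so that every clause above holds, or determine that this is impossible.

Suppose t = True.
(¬s) alone gives s = False.
(q) alone gives q = True.
Suppose p = False.
(u) alone gives u = True.
Suppose v = False.
(r) alone gives r = True.
This assignment satisfies each clause.

p ↦ False, q ↦ True, r ↦ True, s ↦ False, t ↦ True, u ↦ True, v ↦ False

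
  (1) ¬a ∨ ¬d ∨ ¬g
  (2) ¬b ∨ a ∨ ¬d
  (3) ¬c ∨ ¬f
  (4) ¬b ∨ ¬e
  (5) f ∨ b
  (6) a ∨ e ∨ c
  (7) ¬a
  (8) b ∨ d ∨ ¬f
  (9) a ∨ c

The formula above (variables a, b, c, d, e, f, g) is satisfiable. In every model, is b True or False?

True

Suppose b = False.
From the singleton clause (f), f = True.
From the singleton clause (¬c), c = False.
From the singleton clause (¬a), a = False.
But (a) is also a unit clause — contradiction.
So every satisfying assignment has b = True.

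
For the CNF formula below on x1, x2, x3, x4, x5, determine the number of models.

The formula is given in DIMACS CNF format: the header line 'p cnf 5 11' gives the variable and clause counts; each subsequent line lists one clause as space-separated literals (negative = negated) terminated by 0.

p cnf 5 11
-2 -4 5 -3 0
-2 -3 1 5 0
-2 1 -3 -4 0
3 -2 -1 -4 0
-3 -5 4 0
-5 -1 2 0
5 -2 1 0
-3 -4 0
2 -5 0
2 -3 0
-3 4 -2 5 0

There are 2^5 = 32 truth assignments over (x1, x2, x3, x4, x5).
Split on x2. With x2 = True, the clauses containing x2 are satisfied and ¬x2 drops from the rest; 4 of the 2^4 = 16 assignments to the other variables satisfy what remains.
With x2 = False, by the same count on the reduced clause set, 4 assignments work.
(One model: x1=F, x2=F, x3=F, x4=F, x5=F.)
Total: 4 + 4 = 8.

8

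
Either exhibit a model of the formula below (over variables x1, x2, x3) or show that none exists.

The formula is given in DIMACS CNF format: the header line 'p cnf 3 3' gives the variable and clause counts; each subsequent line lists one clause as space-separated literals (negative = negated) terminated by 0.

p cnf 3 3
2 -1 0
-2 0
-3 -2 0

x1=False; x2=False; x3=False

From the singleton clause (¬x2), x2 = False.
From the singleton clause (¬x1), x1 = False.
Every clause is now satisfied; x3 is unconstrained.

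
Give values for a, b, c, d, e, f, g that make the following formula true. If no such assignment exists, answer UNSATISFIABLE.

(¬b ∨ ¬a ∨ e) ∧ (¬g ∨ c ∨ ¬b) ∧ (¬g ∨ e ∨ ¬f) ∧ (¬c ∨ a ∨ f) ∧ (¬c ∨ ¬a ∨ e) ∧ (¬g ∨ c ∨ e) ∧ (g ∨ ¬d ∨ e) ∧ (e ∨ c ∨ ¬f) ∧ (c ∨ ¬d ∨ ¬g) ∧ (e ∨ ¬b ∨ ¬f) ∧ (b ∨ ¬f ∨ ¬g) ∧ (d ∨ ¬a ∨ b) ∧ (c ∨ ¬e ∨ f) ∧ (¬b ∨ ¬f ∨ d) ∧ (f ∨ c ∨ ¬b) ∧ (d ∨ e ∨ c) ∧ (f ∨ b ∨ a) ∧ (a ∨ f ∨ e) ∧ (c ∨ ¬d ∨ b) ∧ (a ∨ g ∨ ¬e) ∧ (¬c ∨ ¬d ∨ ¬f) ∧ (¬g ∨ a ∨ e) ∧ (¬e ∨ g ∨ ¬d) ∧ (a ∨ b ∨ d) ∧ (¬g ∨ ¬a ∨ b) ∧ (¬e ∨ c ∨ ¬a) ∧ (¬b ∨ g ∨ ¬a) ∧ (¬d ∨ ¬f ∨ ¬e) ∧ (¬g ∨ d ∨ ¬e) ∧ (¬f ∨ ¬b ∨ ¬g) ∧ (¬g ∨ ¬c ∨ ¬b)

UNSATISFIABLE

Branch on b: set b = False.
Branch on f: set f = False.
From the singleton clause (a), a = True.
From the singleton clause (d), d = True.
From the singleton clause (c), c = True.
From the singleton clause (e), e = True.
From the singleton clause (g), g = True.
But (¬g) is also a unit clause — contradiction.
Undo f and try f = True.
From the singleton clause (¬g), g = False.
Branch on d: set d = False.
From the singleton clause (¬a), a = False.
But (a) is also a unit clause — contradiction.
Undo d and try d = True.
From the singleton clause (e), e = True.
But (¬e) is also a unit clause — contradiction.
Either choice for d ends in contradiction.
Either choice for f ends in contradiction.
Undo b and try b = True.
Branch on a: set a = False.
Branch on g: set g = False.
From the singleton clause (¬e), e = False.
From the singleton clause (¬d), d = False.
From the singleton clause (¬f), f = False.
But (f) is also a unit clause — contradiction.
Undo g and try g = True.
From the singleton clause (c), c = True.
But (¬c) is also a unit clause — contradiction.
Either choice for g ends in contradiction.
Undo a and try a = True.
From the singleton clause (e), e = True.
From the singleton clause (c), c = True.
From the singleton clause (g), g = True.
But (¬g) is also a unit clause — contradiction.
Either choice for a ends in contradiction.
Either choice for b ends in contradiction.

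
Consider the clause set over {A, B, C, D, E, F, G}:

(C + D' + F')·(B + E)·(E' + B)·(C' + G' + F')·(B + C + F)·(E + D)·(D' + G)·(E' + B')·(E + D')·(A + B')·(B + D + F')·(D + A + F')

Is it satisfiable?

Case B = 1:
From the singleton clause (E'), E = 0.
From the singleton clause (D), D = 1.
Now (D') is unsatisfied and unit — conflict.
So B must be the other value — set B = 0.
From the singleton clause (E), E = 1.
Now (E') is unsatisfied and unit — conflict.
Either choice for B ends in contradiction.
No assignment satisfies every clause.

Unsatisfiable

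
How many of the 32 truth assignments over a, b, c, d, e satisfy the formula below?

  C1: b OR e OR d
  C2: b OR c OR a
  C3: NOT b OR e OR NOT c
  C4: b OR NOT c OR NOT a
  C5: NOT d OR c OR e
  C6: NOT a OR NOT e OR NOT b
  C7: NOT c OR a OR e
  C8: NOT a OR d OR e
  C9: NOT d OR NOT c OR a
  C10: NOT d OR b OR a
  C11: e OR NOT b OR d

There are 2^5 = 32 truth assignments over (a, b, c, d, e).
Split on e. With e = true, the clauses containing e are satisfied and NOT e drops from the rest; 6 of the 2^4 = 16 assignments to the other variables satisfy what remains.
With e = false, by the same count on the reduced clause set, 0 assignments work.
(One model: a=F, b=F, c=T, d=F, e=T.)
Total: 6 + 0 = 6.

6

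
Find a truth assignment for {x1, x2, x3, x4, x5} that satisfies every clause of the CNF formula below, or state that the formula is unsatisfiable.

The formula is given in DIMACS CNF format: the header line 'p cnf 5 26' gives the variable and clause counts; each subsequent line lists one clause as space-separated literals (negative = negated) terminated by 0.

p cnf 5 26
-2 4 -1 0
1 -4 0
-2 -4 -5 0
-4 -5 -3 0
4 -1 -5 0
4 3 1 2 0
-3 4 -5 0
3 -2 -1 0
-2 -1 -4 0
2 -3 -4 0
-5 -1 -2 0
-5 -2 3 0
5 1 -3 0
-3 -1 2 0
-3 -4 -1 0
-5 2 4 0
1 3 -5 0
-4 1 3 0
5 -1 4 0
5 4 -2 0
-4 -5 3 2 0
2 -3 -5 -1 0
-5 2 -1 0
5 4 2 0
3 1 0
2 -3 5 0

x1=True,  x2=False,  x3=False,  x4=True,  x5=False

Branch on x1: set x1 = True.
Branch on x2: set x2 = False.
From the singleton clause (¬x3), x3 = False.
From the singleton clause (¬x5), x5 = False.
From the singleton clause (x4), x4 = True.
All clauses are satisfied.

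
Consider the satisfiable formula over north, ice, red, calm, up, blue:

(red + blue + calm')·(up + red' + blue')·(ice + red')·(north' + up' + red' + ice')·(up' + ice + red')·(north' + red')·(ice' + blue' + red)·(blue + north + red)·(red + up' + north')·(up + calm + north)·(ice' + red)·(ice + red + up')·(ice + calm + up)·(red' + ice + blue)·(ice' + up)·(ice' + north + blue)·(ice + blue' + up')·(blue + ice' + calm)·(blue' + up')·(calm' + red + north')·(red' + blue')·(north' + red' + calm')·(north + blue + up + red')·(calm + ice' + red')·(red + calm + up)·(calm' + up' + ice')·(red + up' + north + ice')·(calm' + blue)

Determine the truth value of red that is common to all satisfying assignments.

Suppose red = 1.
From the singleton clause (ice), ice = 1.
From the singleton clause (north'), north = 0.
From the singleton clause (up), up = 1.
From the singleton clause (blue), blue = 1.
That conflicts with the unit clause (blue').
So every satisfying assignment has red = False.

False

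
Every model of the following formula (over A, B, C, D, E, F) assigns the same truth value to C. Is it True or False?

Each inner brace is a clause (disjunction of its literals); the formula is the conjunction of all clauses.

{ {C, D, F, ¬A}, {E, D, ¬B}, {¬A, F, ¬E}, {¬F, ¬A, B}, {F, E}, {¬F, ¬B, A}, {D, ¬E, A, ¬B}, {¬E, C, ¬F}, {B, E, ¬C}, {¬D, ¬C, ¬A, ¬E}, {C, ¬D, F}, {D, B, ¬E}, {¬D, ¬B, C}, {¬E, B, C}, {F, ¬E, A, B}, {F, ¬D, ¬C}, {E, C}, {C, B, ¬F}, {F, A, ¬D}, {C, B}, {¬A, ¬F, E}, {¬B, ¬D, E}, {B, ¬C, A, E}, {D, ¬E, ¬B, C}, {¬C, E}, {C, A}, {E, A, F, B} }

Suppose C = False.
Unit clause (E) forces E = True.
Unit clause (¬F) forces F = False.
Unit clause (¬A) forces A = False.
Now (A) is unsatisfied and unit — conflict.
So every satisfying assignment has C = True.

True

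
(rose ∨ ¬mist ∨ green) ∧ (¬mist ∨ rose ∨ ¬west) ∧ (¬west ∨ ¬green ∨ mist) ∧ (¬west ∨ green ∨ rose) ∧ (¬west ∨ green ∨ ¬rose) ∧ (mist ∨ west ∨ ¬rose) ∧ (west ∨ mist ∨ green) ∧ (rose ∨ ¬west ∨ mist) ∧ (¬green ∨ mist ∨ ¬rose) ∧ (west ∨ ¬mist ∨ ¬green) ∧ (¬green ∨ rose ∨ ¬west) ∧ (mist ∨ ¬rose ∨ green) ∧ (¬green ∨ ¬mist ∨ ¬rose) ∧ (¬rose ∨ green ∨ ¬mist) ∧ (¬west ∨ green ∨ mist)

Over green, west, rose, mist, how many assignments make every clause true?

There are 2^4 = 16 truth assignments over (green, west, rose, mist).
Check each against the 15 clauses (columns in the order green, west, rose, mist):
  F F F F  ✗ fails (west ∨ mist ∨ green)
  F F F T  ✗ fails (rose ∨ ¬mist ∨ green)
  F F T F  ✗ fails (mist ∨ west ∨ ¬rose)
  F F T T  ✗ fails (¬rose ∨ green ∨ ¬mist)
  F T F F  ✗ fails (¬west ∨ green ∨ rose)
  F T F T  ✗ fails (rose ∨ ¬mist ∨ green)
  F T T F  ✗ fails (¬west ∨ green ∨ ¬rose)
  F T T T  ✗ fails (¬west ∨ green ∨ ¬rose)
  T F F F  ✓ satisfies all
  T F F T  ✗ fails (west ∨ ¬mist ∨ ¬green)
  T F T F  ✗ fails (mist ∨ west ∨ ¬rose)
  T F T T  ✗ fails (west ∨ ¬mist ∨ ¬green)
  T T F F  ✗ fails (¬west ∨ ¬green ∨ mist)
  T T F T  ✗ fails (¬mist ∨ rose ∨ ¬west)
  T T T F  ✗ fails (¬west ∨ ¬green ∨ mist)
  T T T T  ✗ fails (¬green ∨ ¬mist ∨ ¬rose)
1 of the 16 rows is a model.

1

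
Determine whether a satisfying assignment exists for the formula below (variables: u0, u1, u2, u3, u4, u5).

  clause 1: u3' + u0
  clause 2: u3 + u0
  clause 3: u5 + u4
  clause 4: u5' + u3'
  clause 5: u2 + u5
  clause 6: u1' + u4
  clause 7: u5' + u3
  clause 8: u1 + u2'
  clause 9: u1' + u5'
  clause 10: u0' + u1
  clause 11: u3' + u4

Yes, satisfiable

Try u3 = 1.
From the singleton clause (u0), u0 = 1.
From the singleton clause (u5'), u5 = 0.
From the singleton clause (u4), u4 = 1.
From the singleton clause (u2), u2 = 1.
From the singleton clause (u1), u1 = 1.
All clauses are satisfied.
A satisfying assignment: u0: 1, u1: 1, u2: 1, u3: 1, u4: 1, u5: 0.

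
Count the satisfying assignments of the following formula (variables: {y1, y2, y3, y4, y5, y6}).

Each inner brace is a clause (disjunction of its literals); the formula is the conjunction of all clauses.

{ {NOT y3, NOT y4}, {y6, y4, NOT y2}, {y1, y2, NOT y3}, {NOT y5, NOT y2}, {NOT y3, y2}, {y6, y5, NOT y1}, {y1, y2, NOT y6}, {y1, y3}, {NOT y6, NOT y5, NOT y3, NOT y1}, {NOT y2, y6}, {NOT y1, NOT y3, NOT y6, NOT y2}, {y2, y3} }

There are 2^6 = 64 truth assignments over (y1, y2, y3, y4, y5, y6).
Split on y1. With y1 = true, the clauses containing y1 are satisfied and NOT y1 drops from the rest; 2 of the 2^5 = 32 assignments to the other variables satisfy what remains.
With y1 = false, by the same count on the reduced clause set, 1 assignment works.
(One model: y1=F, y2=T, y3=T, y4=F, y5=F, y6=T.)
Total: 2 + 1 = 3.

3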